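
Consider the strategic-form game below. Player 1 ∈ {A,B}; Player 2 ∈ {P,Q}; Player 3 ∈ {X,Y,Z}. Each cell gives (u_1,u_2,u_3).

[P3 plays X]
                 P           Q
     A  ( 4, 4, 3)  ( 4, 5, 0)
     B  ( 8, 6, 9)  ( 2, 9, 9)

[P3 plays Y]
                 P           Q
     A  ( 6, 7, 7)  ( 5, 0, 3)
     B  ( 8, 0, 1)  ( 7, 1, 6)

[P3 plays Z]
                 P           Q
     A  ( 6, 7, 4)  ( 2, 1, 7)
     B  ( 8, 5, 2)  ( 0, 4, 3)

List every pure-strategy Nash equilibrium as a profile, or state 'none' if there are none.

No pure NE.

(A,P,X): not NE [P1→B gives 8>4; P2→Q gives 5>4; P3→Y gives 7>3]
(A,P,Y): not NE [P1→B gives 8>6]
(A,P,Z): not NE [P1→B gives 8>6; P3→Y gives 7>4]
(A,Q,X): not NE [P3→Z gives 7>0]
(A,Q,Y): not NE [P1→B gives 7>5; P2→P gives 7>0; P3→Z gives 7>3]
(A,Q,Z): not NE [P2→P gives 7>1]
(B,P,X): not NE [P2→Q gives 9>6]
(B,P,Y): not NE [P2→Q gives 1>0; P3→X gives 9>1]
(B,P,Z): not NE [P3→X gives 9>2]
(B,Q,X): not NE [P1→A gives 4>2]
(B,Q,Y): not NE [P3→X gives 9>6]
(B,Q,Z): not NE [P1→A gives 2>0; P2→P gives 5>4; P3→X gives 9>3]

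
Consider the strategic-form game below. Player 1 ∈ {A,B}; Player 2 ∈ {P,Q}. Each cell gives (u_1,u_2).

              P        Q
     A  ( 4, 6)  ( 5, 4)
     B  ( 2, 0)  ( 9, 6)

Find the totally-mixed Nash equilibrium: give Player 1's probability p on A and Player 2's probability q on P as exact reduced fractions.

P1 mixes 3/4 on A; P2 mixes 2/3 on P

P1 indiff ⇒ q·4+(1-q)·5 = q·2+(1-q)·9 ⇒ q(2) = (1-q)(4) ⇒ q = 2/3
P2 indiff ⇒ p·6+(1-p)·0 = p·4+(1-p)·6 ⇒ p(2) = (1-p)(6) ⇒ p = 3/4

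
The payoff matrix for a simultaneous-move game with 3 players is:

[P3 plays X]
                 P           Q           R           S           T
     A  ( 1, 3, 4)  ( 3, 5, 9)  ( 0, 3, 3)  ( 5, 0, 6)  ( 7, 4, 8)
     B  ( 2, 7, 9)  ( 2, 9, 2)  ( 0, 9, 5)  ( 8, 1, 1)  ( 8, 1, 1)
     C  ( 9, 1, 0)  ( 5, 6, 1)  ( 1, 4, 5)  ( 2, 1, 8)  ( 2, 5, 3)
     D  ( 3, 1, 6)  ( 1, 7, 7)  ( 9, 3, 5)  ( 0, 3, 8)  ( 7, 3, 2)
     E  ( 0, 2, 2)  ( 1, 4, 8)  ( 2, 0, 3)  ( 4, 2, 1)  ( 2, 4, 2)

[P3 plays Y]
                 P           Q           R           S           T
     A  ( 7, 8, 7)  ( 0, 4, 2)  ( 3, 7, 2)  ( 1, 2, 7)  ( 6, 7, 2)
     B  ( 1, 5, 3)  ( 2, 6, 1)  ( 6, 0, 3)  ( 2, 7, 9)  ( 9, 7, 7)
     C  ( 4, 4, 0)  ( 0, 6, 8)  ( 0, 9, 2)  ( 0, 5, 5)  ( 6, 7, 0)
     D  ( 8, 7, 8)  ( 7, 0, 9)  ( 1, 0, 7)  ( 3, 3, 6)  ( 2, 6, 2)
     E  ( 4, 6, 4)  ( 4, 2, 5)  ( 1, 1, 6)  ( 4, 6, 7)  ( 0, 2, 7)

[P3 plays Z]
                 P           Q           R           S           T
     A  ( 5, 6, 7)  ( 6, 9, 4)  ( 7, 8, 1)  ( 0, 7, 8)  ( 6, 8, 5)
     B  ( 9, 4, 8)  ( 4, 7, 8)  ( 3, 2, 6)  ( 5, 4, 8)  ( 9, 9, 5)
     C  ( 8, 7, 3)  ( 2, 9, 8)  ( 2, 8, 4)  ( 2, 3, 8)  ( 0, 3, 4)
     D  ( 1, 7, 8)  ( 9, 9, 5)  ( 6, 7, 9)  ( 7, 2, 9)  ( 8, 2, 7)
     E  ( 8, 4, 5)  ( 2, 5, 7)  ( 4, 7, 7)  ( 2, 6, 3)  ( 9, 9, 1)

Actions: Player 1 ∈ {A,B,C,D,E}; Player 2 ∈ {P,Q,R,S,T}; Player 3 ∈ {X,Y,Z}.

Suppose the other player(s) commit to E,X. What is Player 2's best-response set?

u_2(P vs E,X) = 2
u_2(Q vs E,X) = 4
u_2(R vs E,X) = 0
u_2(S vs E,X) = 2
u_2(T vs E,X) = 4
max payoff 4 at {Q,T}

P2 best: {Q,T}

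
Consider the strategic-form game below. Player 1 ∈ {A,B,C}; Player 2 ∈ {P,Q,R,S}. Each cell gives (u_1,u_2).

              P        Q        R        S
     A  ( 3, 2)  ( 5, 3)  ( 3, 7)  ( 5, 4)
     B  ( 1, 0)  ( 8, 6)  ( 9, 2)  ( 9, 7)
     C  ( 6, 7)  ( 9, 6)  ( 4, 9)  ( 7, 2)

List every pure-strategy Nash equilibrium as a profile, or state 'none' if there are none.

(A,P): not NE [P1→C gives 6>3; P2→R gives 7>2]
(A,Q): not NE [P1→C gives 9>5; P2→R gives 7>3]
(A,R): not NE [P1→B gives 9>3]
(A,S): not NE [P1→B gives 9>5; P2→R gives 7>4]
(B,P): not NE [P1→C gives 6>1; P2→S gives 7>0]
(B,Q): not NE [P1→C gives 9>8; P2→S gives 7>6]
(B,R): not NE [P2→S gives 7>2]
(B,S): NE
(C,P): not NE [P2→R gives 9>7]
(C,Q): not NE [P2→R gives 9>6]
(C,R): not NE [P1→B gives 9>4]
(C,S): not NE [P1→B gives 9>7; P2→R gives 9>2]

PSNE = {(B,S)}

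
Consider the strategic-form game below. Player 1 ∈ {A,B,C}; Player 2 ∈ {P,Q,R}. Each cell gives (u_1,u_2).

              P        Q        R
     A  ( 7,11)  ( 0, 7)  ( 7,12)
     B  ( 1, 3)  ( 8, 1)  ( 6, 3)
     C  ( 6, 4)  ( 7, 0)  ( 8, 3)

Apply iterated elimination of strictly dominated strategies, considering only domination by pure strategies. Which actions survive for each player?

Survivors P1:{A,C} P2:{P,R}

P2 drop Q (P beats it: A:11>7 B:3>1 C:4>0)
P1 drop B (A beats it: P:7>1 R:7>6)
P1→{A,C} P2→{P,R}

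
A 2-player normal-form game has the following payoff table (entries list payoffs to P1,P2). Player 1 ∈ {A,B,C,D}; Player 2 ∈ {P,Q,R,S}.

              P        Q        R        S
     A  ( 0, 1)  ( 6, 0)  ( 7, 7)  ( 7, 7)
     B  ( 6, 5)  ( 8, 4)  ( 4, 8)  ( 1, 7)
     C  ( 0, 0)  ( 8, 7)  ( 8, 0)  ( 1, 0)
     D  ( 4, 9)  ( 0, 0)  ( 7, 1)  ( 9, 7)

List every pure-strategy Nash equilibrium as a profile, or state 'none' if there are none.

(A,P): not NE [P1→B gives 6>0; P2→S gives 7>1]
(A,Q): not NE [P1→C gives 8>6; P2→S gives 7>0]
(A,R): not NE [P1→C gives 8>7]
(A,S): not NE [P1→D gives 9>7]
(B,P): not NE [P2→R gives 8>5]
(B,Q): not NE [P2→R gives 8>4]
(B,R): not NE [P1→C gives 8>4]
(B,S): not NE [P1→D gives 9>1; P2→R gives 8>7]
(C,P): not NE [P1→B gives 6>0; P2→Q gives 7>0]
(C,Q): NE
(C,R): not NE [P2→Q gives 7>0]
(C,S): not NE [P1→D gives 9>1; P2→Q gives 7>0]
(D,P): not NE [P1→B gives 6>4]
(D,Q): not NE [P1→C gives 8>0; P2→P gives 9>0]
(D,R): not NE [P1→C gives 8>7; P2→P gives 9>1]
(D,S): not NE [P2→P gives 9>7]

Nash profiles: (C,Q)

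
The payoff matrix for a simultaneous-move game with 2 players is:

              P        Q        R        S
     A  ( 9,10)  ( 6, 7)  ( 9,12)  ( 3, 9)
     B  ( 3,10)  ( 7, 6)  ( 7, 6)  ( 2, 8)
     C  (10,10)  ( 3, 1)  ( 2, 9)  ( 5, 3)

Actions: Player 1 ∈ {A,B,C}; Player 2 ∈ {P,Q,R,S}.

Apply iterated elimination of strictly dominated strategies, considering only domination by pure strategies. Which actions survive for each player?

Remaining: P1:{A,C} P2:{P,R}

P2 drop Q (P beats it: A:10>7 B:10>6 C:10>1)
P1 drop B (A beats it: P:9>3 R:9>7 S:3>2)
P2 drop S (P beats it: A:10>9 C:10>3)
P1→{A,C} P2→{P,R}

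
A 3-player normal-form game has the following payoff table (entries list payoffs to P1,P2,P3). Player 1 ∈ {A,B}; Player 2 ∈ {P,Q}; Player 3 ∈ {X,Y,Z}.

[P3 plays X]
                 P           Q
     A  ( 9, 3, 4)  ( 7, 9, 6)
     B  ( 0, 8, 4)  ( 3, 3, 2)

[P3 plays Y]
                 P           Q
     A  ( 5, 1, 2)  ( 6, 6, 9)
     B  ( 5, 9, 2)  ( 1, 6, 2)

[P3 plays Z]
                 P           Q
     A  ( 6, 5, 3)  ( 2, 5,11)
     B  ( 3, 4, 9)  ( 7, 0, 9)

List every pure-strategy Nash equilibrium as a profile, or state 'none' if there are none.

No pure NE.

(A,P,X): not NE [P2→Q gives 9>3]
(A,P,Y): not NE [P2→Q gives 6>1; P3→X gives 4>2]
(A,P,Z): not NE [P3→X gives 4>3]
(A,Q,X): not NE [P3→Z gives 11>6]
(A,Q,Y): not NE [P3→Z gives 11>9]
(A,Q,Z): not NE [P1→B gives 7>2]
(B,P,X): not NE [P1→A gives 9>0; P3→Z gives 9>4]
(B,P,Y): not NE [P3→Z gives 9>2]
(B,P,Z): not NE [P1→A gives 6>3]
(B,Q,X): not NE [P1→A gives 7>3; P2→P gives 8>3; P3→Z gives 9>2]
(B,Q,Y): not NE [P1→A gives 6>1; P2→P gives 9>6; P3→Z gives 9>2]
(B,Q,Z): not NE [P2→P gives 4>0]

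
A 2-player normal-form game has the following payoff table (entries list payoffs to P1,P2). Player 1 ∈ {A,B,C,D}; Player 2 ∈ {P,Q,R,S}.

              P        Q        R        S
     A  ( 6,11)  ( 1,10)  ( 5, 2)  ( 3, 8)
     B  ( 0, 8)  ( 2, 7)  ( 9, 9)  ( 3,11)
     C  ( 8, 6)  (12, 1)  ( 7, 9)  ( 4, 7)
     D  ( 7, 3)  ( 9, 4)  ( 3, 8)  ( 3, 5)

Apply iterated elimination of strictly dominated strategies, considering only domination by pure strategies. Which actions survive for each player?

IESDS → P1:{B,C} P2:{R,S}

P1 drop A (C beats it: P:8>6 Q:12>1 R:7>5 S:4>3)
P1 drop D (C beats it: P:8>7 Q:12>9 R:7>3 S:4>3)
P2 drop P (R beats it: B:9>8 C:9>6)
P2 drop Q (R beats it: B:9>7 C:9>1)
P1→{B,C} P2→{R,S}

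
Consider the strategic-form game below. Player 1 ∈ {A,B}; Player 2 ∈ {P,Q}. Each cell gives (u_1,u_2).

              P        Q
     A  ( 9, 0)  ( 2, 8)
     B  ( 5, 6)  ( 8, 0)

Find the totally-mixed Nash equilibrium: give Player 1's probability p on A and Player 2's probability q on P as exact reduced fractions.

P1 indiff ⇒ q·9+(1-q)·2 = q·5+(1-q)·8 ⇒ q(4) = (1-q)(6) ⇒ q = 3/5
P2 indiff ⇒ p·0+(1-p)·6 = p·8+(1-p)·0 ⇒ p(-8) = (1-p)(-6) ⇒ p = 3/7

P1 mixes 3/7 on A; P2 mixes 3/5 on P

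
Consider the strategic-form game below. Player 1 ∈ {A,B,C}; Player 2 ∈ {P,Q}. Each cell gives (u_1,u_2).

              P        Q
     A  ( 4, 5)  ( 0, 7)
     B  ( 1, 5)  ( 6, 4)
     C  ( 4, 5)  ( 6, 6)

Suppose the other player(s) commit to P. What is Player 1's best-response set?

u_1(A vs P) = 4
u_1(B vs P) = 1
u_1(C vs P) = 4
max payoff 4 at {A,C}

BR_1 = {A,C}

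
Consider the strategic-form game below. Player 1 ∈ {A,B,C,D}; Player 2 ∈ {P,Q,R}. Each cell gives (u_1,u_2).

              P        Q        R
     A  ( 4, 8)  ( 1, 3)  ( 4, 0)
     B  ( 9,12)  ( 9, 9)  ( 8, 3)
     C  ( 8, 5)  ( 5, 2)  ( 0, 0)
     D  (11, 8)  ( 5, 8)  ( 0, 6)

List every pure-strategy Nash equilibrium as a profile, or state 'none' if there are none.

PSNE = {(D,P)}

(A,P): not NE [P1→D gives 11>4]
(A,Q): not NE [P1→B gives 9>1; P2→P gives 8>3]
(A,R): not NE [P1→B gives 8>4; P2→P gives 8>0]
(B,P): not NE [P1→D gives 11>9]
(B,Q): not NE [P2→P gives 12>9]
(B,R): not NE [P2→P gives 12>3]
(C,P): not NE [P1→D gives 11>8]
(C,Q): not NE [P1→B gives 9>5; P2→P gives 5>2]
(C,R): not NE [P1→B gives 8>0; P2→P gives 5>0]
(D,P): NE
(D,Q): not NE [P1→B gives 9>5]
(D,R): not NE [P1→B gives 8>0; P2→Q gives 8>6]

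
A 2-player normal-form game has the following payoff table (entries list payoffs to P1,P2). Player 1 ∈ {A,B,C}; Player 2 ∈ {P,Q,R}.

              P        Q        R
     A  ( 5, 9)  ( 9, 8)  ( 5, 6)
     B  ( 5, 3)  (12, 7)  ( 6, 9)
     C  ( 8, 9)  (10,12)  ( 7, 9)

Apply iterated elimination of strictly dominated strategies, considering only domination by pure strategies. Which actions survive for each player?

IESDS → P1:{B,C} P2:{Q,R}

P1 drop A (C beats it: P:8>5 Q:10>9 R:7>5)
P2 drop P (Q beats it: B:7>3 C:12>9)
P1→{B,C} P2→{Q,R}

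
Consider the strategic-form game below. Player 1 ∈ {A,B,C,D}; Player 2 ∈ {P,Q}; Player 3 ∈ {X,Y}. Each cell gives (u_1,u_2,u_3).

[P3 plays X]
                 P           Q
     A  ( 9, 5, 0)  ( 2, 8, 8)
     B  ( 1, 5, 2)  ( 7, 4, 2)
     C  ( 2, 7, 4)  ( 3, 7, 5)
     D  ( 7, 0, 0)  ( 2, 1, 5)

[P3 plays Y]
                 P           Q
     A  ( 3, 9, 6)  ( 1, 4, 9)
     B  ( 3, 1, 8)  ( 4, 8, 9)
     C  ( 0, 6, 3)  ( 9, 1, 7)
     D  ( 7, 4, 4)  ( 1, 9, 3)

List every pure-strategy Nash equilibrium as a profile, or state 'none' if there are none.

Equilibria: none

(A,P,X): not NE [P2→Q gives 8>5; P3→Y gives 6>0]
(A,P,Y): not NE [P1→D gives 7>3]
(A,Q,X): not NE [P1→B gives 7>2; P3→Y gives 9>8]
(A,Q,Y): not NE [P1→C gives 9>1; P2→P gives 9>4]
(B,P,X): not NE [P1→A gives 9>1; P3→Y gives 8>2]
(B,P,Y): not NE [P1→D gives 7>3; P2→Q gives 8>1]
(B,Q,X): not NE [P2→P gives 5>4; P3→Y gives 9>2]
(B,Q,Y): not NE [P1→C gives 9>4]
(C,P,X): not NE [P1→A gives 9>2]
(C,P,Y): not NE [P1→D gives 7>0; P3→X gives 4>3]
(C,Q,X): not NE [P1→B gives 7>3; P3→Y gives 7>5]
(C,Q,Y): not NE [P2→P gives 6>1]
(D,P,X): not NE [P1→A gives 9>7; P2→Q gives 1>0; P3→Y gives 4>0]
(D,P,Y): not NE [P2→Q gives 9>4]
(D,Q,X): not NE [P1→B gives 7>2]
(D,Q,Y): not NE [P1→C gives 9>1; P3→X gives 5>3]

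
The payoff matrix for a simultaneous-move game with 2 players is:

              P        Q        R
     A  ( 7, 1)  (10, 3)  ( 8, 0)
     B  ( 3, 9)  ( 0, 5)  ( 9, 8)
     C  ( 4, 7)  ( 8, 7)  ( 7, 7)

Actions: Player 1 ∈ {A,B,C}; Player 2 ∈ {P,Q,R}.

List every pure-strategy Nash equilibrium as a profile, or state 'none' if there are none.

(A,P): not NE [P2→Q gives 3>1]
(A,Q): NE
(A,R): not NE [P1→B gives 9>8; P2→Q gives 3>0]
(B,P): not NE [P1→A gives 7>3]
(B,Q): not NE [P1→A gives 10>0; P2→P gives 9>5]
(B,R): not NE [P2→P gives 9>8]
(C,P): not NE [P1→A gives 7>4]
(C,Q): not NE [P1→A gives 10>8]
(C,R): not NE [P1→B gives 9>7]

Nash profiles: (A,Q)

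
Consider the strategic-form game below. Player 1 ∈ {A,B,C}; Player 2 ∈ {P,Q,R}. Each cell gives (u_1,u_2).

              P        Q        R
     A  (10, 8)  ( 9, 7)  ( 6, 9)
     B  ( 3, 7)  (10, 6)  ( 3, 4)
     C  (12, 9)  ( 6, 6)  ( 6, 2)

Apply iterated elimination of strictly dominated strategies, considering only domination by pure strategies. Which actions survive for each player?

IESDS → P1:{A,C} P2:{P,R}

P2 drop Q (P beats it: A:8>7 B:7>6 C:9>6)
P1 drop B (A beats it: P:10>3 R:6>3)
P1→{A,C} P2→{P,R}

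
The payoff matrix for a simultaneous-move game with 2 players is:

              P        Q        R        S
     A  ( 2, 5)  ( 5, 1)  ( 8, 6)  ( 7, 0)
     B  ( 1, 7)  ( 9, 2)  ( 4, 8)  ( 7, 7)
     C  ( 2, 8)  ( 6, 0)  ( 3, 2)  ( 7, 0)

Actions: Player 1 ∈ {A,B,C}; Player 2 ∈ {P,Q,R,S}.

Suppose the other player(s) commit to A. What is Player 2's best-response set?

u_2(P vs A) = 5
u_2(Q vs A) = 1
u_2(R vs A) = 6
u_2(S vs A) = 0
max payoff 6 at {R}

P2 best: {R}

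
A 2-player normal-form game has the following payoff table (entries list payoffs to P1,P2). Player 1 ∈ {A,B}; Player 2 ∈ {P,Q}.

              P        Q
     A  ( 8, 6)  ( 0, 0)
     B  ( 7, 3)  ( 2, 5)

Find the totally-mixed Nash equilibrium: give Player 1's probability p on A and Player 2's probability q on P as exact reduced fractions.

P1 indiff ⇒ q·8+(1-q)·0 = q·7+(1-q)·2 ⇒ q(1) = (1-q)(2) ⇒ q = 2/3
P2 indiff ⇒ p·6+(1-p)·3 = p·0+(1-p)·5 ⇒ p(6) = (1-p)(2) ⇒ p = 1/4

(p,q) = (1/4, 2/3)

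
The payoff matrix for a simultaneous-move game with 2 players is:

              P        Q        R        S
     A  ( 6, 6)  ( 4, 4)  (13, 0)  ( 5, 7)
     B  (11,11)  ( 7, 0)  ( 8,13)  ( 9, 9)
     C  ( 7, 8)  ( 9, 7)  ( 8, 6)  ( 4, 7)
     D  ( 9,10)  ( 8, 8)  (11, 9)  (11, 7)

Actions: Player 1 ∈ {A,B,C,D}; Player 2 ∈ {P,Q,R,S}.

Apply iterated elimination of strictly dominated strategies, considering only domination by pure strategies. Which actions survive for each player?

IESDS → P1:{A,B,D} P2:{P,R,S}

P2 drop Q (P beats it: A:6>4 B:11>0 C:8>7 D:10>8)
P1 drop C (D beats it: P:9>7 R:11>8 S:11>4)
P1→{A,B,D} P2→{P,R,S}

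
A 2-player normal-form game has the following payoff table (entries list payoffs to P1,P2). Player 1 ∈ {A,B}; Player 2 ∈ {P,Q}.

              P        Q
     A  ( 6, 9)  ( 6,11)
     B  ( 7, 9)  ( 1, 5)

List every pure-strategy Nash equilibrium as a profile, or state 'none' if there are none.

NE set: (A,Q), (B,P)

(A,P): not NE [P1→B gives 7>6; P2→Q gives 11>9]
(A,Q): NE
(B,P): NE
(B,Q): not NE [P1→A gives 6>1; P2→P gives 9>5]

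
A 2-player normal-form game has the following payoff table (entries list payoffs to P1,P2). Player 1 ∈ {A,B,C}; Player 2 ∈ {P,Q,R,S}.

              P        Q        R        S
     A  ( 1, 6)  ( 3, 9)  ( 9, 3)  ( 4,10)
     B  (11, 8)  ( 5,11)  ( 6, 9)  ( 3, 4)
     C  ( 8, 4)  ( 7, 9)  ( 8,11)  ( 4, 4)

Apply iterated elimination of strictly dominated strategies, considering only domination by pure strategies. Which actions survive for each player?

P2 drop P (Q beats it: A:9>6 B:11>8 C:9>4)
P1 drop B (C beats it: Q:7>5 R:8>6 S:4>3)
P1→{A,C} P2→{Q,R,S}

Survivors P1:{A,C} P2:{Q,R,S}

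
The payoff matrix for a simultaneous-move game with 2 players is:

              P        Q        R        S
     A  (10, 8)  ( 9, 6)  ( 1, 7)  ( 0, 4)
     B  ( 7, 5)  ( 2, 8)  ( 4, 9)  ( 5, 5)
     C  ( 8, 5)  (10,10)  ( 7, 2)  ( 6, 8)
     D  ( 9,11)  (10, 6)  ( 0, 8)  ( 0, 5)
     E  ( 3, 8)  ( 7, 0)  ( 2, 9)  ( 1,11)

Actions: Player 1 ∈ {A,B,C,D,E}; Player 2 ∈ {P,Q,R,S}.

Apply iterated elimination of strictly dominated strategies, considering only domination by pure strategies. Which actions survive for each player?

IESDS → P1:{A,C,D} P2:{P,Q}

P1 drop B (C beats it: P:8>7 Q:10>2 R:7>4 S:6>5)
P1 drop E (C beats it: P:8>3 Q:10>7 R:7>2 S:6>1)
P2 drop R (P beats it: A:8>7 C:5>2 D:11>8)
P2 drop S (Q beats it: A:6>4 C:10>8 D:6>5)
P1→{A,C,D} P2→{P,Q}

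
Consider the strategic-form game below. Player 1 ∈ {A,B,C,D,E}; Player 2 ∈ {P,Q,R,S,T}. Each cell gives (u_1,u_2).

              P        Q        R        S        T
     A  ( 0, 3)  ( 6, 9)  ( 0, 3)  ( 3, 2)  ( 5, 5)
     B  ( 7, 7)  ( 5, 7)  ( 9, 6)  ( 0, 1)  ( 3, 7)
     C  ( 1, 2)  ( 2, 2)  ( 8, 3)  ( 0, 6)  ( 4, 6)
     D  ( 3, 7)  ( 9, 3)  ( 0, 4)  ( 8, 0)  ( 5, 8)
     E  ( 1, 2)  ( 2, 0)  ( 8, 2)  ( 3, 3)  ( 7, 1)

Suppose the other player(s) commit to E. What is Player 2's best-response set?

u_2(P vs E) = 2
u_2(Q vs E) = 0
u_2(R vs E) = 2
u_2(S vs E) = 3
u_2(T vs E) = 1
max payoff 3 at {S}

P2 best: {S}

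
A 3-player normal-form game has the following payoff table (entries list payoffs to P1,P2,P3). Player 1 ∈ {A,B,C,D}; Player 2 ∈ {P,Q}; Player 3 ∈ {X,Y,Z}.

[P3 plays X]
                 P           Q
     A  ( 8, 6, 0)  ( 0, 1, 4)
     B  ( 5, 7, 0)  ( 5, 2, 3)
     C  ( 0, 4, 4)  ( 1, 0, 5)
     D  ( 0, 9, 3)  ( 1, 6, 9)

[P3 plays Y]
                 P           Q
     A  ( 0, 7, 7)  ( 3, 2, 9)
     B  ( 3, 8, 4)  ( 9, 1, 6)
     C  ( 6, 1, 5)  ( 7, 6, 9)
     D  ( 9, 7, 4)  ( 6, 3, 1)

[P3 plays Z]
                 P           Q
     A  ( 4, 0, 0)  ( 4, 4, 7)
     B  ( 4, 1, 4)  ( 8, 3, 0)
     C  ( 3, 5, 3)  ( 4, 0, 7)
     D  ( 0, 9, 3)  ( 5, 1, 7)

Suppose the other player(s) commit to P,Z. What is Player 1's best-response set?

u_1(A vs P,Z) = 4
u_1(B vs P,Z) = 4
u_1(C vs P,Z) = 3
u_1(D vs P,Z) = 0
max payoff 4 at {A,B}

argmax u_1 = {A,B}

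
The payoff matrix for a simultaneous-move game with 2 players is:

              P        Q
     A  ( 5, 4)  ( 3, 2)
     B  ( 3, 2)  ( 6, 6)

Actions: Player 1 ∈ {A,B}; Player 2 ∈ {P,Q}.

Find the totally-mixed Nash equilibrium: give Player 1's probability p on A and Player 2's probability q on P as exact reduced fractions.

p=2/3, q=3/5

P1 indiff ⇒ q·5+(1-q)·3 = q·3+(1-q)·6 ⇒ q(2) = (1-q)(3) ⇒ q = 3/5
P2 indiff ⇒ p·4+(1-p)·2 = p·2+(1-p)·6 ⇒ p(2) = (1-p)(4) ⇒ p = 2/3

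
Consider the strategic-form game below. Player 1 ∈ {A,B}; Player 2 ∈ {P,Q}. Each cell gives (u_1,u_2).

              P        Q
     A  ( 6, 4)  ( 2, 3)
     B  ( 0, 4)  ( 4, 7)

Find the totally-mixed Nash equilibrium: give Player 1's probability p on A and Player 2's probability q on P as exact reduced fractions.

P1 indiff ⇒ q·6+(1-q)·2 = q·0+(1-q)·4 ⇒ q(6) = (1-q)(2) ⇒ q = 1/4
P2 indiff ⇒ p·4+(1-p)·4 = p·3+(1-p)·7 ⇒ p(1) = (1-p)(3) ⇒ p = 3/4

(p,q) = (3/4, 1/4)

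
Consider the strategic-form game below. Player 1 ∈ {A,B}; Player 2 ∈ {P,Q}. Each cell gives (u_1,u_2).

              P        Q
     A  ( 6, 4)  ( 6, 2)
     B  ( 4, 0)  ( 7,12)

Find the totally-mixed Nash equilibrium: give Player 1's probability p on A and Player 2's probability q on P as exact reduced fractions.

p=6/7, q=1/3

P1 indiff ⇒ q·6+(1-q)·6 = q·4+(1-q)·7 ⇒ q(2) = (1-q)(1) ⇒ q = 1/3
P2 indiff ⇒ p·4+(1-p)·0 = p·2+(1-p)·12 ⇒ p(2) = (1-p)(12) ⇒ p = 6/7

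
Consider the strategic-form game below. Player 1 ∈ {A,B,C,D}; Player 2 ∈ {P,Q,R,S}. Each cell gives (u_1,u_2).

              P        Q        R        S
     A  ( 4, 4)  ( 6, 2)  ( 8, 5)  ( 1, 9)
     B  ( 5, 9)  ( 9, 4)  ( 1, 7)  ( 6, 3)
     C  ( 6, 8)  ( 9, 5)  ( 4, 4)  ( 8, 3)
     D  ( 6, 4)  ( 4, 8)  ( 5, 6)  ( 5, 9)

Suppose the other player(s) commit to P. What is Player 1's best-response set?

u_1(A vs P) = 4
u_1(B vs P) = 5
u_1(C vs P) = 6
u_1(D vs P) = 6
max payoff 6 at {C,D}

P1 best: {C,D}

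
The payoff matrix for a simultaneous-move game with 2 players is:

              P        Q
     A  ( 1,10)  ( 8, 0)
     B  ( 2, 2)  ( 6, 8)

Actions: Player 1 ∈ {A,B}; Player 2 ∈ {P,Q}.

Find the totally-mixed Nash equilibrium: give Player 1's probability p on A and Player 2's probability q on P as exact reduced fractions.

P1 mixes 3/8 on A; P2 mixes 2/3 on P

P1 indiff ⇒ q·1+(1-q)·8 = q·2+(1-q)·6 ⇒ q(-1) = (1-q)(-2) ⇒ q = 2/3
P2 indiff ⇒ p·10+(1-p)·2 = p·0+(1-p)·8 ⇒ p(10) = (1-p)(6) ⇒ p = 3/8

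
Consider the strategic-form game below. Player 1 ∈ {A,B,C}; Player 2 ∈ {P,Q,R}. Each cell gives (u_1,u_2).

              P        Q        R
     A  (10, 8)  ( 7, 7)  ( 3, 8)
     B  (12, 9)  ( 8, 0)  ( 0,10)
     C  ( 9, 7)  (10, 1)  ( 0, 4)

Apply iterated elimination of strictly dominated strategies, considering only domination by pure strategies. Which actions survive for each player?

P2 drop Q (P beats it: A:8>7 B:9>0 C:7>1)
P1 drop C (A beats it: P:10>9 R:3>0)
P1→{A,B} P2→{P,R}

Survivors P1:{A,B} P2:{P,R}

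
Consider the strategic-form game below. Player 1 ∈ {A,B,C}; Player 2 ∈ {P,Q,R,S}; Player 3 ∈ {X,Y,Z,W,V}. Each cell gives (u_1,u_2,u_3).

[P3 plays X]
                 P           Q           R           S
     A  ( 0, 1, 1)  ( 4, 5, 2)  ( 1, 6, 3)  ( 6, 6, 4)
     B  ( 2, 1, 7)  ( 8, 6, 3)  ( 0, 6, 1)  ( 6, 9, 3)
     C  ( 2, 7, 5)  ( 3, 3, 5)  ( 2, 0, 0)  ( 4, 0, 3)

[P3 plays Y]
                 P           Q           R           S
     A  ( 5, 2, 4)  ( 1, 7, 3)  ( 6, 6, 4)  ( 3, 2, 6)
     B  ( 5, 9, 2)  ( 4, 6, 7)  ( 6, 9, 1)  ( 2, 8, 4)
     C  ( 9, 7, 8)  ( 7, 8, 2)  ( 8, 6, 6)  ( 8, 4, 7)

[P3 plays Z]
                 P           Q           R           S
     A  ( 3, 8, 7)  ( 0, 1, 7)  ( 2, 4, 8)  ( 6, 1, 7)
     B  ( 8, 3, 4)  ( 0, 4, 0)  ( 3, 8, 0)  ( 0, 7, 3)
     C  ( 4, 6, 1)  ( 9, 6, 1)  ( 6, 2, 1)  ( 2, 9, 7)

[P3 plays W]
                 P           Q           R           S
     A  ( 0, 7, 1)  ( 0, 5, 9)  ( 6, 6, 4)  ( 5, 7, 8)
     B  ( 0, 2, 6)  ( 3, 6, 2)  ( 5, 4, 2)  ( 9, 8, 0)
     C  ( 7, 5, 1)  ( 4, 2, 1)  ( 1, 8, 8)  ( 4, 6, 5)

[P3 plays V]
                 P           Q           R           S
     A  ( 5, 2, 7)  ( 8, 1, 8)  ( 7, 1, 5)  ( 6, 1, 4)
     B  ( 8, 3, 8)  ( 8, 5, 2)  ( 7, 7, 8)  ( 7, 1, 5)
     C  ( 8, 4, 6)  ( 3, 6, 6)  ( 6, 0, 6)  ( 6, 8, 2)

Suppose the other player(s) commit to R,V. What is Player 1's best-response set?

BR_1 = {A,B}

u_1(A vs R,V) = 7
u_1(B vs R,V) = 7
u_1(C vs R,V) = 6
max payoff 7 at {A,B}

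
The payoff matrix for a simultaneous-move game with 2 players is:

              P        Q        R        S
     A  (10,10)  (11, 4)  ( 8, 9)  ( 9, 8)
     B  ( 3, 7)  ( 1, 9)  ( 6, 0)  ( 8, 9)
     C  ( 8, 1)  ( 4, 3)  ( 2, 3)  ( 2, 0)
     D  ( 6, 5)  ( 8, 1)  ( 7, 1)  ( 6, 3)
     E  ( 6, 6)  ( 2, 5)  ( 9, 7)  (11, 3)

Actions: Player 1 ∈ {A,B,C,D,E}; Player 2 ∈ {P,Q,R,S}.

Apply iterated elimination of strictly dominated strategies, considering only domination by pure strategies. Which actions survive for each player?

IESDS → P1:{A,E} P2:{P,R}

P1 drop B (A beats it: P:10>3 Q:11>1 R:8>6 S:9>8)
P1 drop C (A beats it: P:10>8 Q:11>4 R:8>2 S:9>2)
P1 drop D (A beats it: P:10>6 Q:11>8 R:8>7 S:9>6)
P2 drop Q (P beats it: A:10>4 E:6>5)
P2 drop S (P beats it: A:10>8 E:6>3)
P1→{A,E} P2→{P,R}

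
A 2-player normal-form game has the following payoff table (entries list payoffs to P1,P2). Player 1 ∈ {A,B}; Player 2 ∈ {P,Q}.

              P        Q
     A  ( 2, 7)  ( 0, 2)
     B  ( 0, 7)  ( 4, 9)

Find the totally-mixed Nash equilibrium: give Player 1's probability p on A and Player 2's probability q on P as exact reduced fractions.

P1 indiff ⇒ q·2+(1-q)·0 = q·0+(1-q)·4 ⇒ q(2) = (1-q)(4) ⇒ q = 2/3
P2 indiff ⇒ p·7+(1-p)·7 = p·2+(1-p)·9 ⇒ p(5) = (1-p)(2) ⇒ p = 2/7

(p,q) = (2/7, 2/3)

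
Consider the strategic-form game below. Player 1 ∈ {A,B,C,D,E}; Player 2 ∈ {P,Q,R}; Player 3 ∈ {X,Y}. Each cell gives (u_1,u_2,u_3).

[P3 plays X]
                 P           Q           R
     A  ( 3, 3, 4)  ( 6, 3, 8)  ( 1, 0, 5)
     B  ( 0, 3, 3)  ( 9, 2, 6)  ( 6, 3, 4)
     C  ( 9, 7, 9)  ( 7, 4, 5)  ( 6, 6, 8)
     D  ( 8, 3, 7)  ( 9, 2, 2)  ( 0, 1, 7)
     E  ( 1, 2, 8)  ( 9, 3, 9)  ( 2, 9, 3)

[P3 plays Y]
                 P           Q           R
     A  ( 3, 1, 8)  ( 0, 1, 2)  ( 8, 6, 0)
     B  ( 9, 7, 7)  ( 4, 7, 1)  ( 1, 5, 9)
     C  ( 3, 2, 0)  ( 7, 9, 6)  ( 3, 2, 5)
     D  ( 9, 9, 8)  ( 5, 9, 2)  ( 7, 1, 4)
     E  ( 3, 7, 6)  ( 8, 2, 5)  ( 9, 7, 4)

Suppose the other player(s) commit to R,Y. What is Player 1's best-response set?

P1 best: {E}

u_1(A vs R,Y) = 8
u_1(B vs R,Y) = 1
u_1(C vs R,Y) = 3
u_1(D vs R,Y) = 7
u_1(E vs R,Y) = 9
max payoff 9 at {E}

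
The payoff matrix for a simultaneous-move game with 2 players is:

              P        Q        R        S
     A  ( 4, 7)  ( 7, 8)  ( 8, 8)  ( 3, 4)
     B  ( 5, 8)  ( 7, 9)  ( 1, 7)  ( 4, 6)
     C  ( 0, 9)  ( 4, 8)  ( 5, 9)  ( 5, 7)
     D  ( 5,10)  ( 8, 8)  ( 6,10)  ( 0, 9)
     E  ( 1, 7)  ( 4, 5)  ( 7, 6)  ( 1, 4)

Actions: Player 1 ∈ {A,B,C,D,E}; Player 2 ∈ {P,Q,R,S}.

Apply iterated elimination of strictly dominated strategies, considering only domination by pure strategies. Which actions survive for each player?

Remaining: P1:{A,B,D} P2:{P,Q,R}

P1 drop E (A beats it: P:4>1 Q:7>4 R:8>7 S:3>1)
P2 drop S (P beats it: A:7>4 B:8>6 C:9>7 D:10>9)
P1 drop C (A beats it: P:4>0 Q:7>4 R:8>5)
P1→{A,B,D} P2→{P,Q,R}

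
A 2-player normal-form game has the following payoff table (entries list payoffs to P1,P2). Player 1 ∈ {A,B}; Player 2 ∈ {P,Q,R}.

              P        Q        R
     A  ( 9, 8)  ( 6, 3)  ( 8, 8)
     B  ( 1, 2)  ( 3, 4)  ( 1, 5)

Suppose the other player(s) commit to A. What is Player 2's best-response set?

u_2(P vs A) = 8
u_2(Q vs A) = 3
u_2(R vs A) = 8
max payoff 8 at {P,R}

BR_2 = {P,R}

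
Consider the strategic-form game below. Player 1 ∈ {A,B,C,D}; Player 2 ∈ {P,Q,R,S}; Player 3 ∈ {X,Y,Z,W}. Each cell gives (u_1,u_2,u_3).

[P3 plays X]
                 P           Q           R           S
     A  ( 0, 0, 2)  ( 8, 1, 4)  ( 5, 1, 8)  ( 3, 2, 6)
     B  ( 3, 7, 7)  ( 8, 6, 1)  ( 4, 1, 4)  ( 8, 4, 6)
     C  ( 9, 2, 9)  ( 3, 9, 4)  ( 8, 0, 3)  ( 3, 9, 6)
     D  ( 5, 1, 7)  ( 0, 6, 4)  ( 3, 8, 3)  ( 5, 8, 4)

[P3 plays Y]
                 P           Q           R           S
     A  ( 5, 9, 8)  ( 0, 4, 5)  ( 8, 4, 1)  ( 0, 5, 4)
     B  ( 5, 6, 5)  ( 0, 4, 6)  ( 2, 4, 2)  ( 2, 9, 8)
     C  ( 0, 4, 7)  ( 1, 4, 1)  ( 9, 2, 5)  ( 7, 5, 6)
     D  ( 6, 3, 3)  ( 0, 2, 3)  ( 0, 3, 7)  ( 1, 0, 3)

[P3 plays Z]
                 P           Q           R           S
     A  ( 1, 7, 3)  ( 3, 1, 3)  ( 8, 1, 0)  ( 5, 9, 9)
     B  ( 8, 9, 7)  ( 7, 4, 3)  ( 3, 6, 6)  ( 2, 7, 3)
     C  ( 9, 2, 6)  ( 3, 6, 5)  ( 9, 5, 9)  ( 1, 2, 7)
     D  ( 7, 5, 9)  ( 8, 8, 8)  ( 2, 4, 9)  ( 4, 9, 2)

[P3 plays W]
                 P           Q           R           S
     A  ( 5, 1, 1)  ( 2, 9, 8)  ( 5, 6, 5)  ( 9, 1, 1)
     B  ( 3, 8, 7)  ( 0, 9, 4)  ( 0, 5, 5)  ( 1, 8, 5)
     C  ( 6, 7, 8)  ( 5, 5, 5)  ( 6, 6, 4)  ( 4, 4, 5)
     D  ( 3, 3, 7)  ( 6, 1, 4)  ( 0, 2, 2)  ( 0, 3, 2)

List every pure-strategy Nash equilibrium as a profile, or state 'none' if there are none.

NE set: (A,S,Z)

(A,P,X): not NE [P1→C gives 9>0; P2→S gives 2>0; P3→Y gives 8>2]
(A,P,Y): not NE [P1→D gives 6>5]
(A,P,Z): not NE [P1→C gives 9>1; P2→S gives 9>7; P3→Y gives 8>3]
(A,P,W): not NE [P1→C gives 6>5; P2→Q gives 9>1; P3→Y gives 8>1]
(A,Q,X): not NE [P2→S gives 2>1; P3→W gives 8>4]
(A,Q,Y): not NE [P1→C gives 1>0; P2→P gives 9>4; P3→W gives 8>5]
(A,Q,Z): not NE [P1→D gives 8>3; P2→S gives 9>1; P3→W gives 8>3]
(A,Q,W): not NE [P1→D gives 6>2]
(A,R,X): not NE [P1→C gives 8>5; P2→S gives 2>1]
(A,R,Y): not NE [P1→C gives 9>8; P2→P gives 9>4; P3→X gives 8>1]
(A,R,Z): not NE [P1→C gives 9>8; P2→S gives 9>1; P3→X gives 8>0]
(A,R,W): not NE [P1→C gives 6>5; P2→Q gives 9>6; P3→X gives 8>5]
(A,S,X): not NE [P1→B gives 8>3; P3→Z gives 9>6]
(A,S,Y): not NE [P1→C gives 7>0; P2→P gives 9>5; P3→Z gives 9>4]
(A,S,Z): NE
(A,S,W): not NE [P2→Q gives 9>1; P3→Z gives 9>1]
(B,P,X): not NE [P1→C gives 9>3]
(B,P,Y): not NE [P1→D gives 6>5; P2→S gives 9>6; P3→W gives 7>5]
(B,P,Z): not NE [P1→C gives 9>8]
(B,P,W): not NE [P1→C gives 6>3; P2→Q gives 9>8]
(B,Q,X): not NE [P2→P gives 7>6; P3→Y gives 6>1]
(B,Q,Y): not NE [P1→C gives 1>0; P2→S gives 9>4]
(B,Q,Z): not NE [P1→D gives 8>7; P2→P gives 9>4; P3→Y gives 6>3]
(B,Q,W): not NE [P1→D gives 6>0; P3→Y gives 6>4]
(B,R,X): not NE [P1→C gives 8>4; P2→P gives 7>1; P3→Z gives 6>4]
(B,R,Y): not NE [P1→C gives 9>2; P2→S gives 9>4; P3→Z gives 6>2]
(B,R,Z): not NE [P1→C gives 9>3; P2→P gives 9>6]
(B,R,W): not NE [P1→C gives 6>0; P2→Q gives 9>5; P3→Z gives 6>5]
(B,S,X): not NE [P2→P gives 7>4; P3→Y gives 8>6]
(B,S,Y): not NE [P1→C gives 7>2]
(B,S,Z): not NE [P1→A gives 5>2; P2→P gives 9>7; P3→Y gives 8>3]
(B,S,W): not NE [P1→A gives 9>1; P2→Q gives 9>8; P3→Y gives 8>5]
(C,P,X): not NE [P2→S gives 9>2]
(C,P,Y): not NE [P1→D gives 6>0; P2→S gives 5>4; P3→X gives 9>7]
(C,P,Z): not NE [P2→Q gives 6>2; P3→X gives 9>6]
(C,P,W): not NE [P3→X gives 9>8]
(C,Q,X): not NE [P1→B gives 8>3; P3→W gives 5>4]
(C,Q,Y): not NE [P2→S gives 5>4; P3→W gives 5>1]
(C,Q,Z): not NE [P1→D gives 8>3]
(C,Q,W): not NE [P1→D gives 6>5; P2→P gives 7>5]
(C,R,X): not NE [P2→S gives 9>0; P3→Z gives 9>3]
(C,R,Y): not NE [P2→S gives 5>2; P3→Z gives 9>5]
(C,R,Z): not NE [P2→Q gives 6>5]
(C,R,W): not NE [P2→P gives 7>6; P3→Z gives 9>4]
(C,S,X): not NE [P1→B gives 8>3; P3→Z gives 7>6]
(C,S,Y): not NE [P3→Z gives 7>6]
(C,S,Z): not NE [P1→A gives 5>1; P2→Q gives 6>2]
(C,S,W): not NE [P1→A gives 9>4; P2→P gives 7>4; P3→Z gives 7>5]
(D,P,X): not NE [P1→C gives 9>5; P2→S gives 8>1; P3→Z gives 9>7]
(D,P,Y): not NE [P3→Z gives 9>3]
(D,P,Z): not NE [P1→C gives 9>7; P2→S gives 9>5]
(D,P,W): not NE [P1→C gives 6>3; P3→Z gives 9>7]
(D,Q,X): not NE [P1→B gives 8>0; P2→S gives 8>6; P3→Z gives 8>4]
(D,Q,Y): not NE [P1→C gives 1>0; P2→R gives 3>2; P3→Z gives 8>3]
(D,Q,Z): not NE [P2→S gives 9>8]
(D,Q,W): not NE [P2→S gives 3>1; P3→Z gives 8>4]
(D,R,X): not NE [P1→C gives 8>3; P3→Z gives 9>3]
(D,R,Y): not NE [P1→C gives 9>0; P3→Z gives 9>7]
(D,R,Z): not NE [P1→C gives 9>2; P2→S gives 9>4]
(D,R,W): not NE [P1→C gives 6>0; P2→S gives 3>2; P3→Z gives 9>2]
(D,S,X): not NE [P1→B gives 8>5]
(D,S,Y): not NE [P1→C gives 7>1; P2→R gives 3>0; P3→X gives 4>3]
(D,S,Z): not NE [P1→A gives 5>4; P3→X gives 4>2]
(D,S,W): not NE [P1→A gives 9>0; P3→X gives 4>2]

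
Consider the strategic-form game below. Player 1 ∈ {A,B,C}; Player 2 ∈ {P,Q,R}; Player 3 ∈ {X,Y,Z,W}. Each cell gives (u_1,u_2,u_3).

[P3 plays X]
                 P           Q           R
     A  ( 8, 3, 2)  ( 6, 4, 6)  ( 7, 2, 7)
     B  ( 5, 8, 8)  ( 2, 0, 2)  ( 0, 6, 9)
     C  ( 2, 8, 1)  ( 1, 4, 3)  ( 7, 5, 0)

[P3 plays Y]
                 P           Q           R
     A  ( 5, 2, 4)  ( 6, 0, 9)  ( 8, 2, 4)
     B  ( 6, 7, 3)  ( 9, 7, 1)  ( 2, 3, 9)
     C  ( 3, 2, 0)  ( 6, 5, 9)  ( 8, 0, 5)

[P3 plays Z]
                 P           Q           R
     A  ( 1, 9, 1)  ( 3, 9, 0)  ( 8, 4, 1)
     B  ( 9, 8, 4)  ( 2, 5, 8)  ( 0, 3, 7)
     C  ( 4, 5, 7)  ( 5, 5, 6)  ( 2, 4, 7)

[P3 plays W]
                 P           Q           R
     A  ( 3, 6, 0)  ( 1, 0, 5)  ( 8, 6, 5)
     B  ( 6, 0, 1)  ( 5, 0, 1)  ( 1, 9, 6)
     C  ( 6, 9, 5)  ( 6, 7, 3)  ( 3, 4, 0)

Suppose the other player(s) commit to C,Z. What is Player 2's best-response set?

argmax u_2 = {P,Q}

u_2(P vs C,Z) = 5
u_2(Q vs C,Z) = 5
u_2(R vs C,Z) = 4
max payoff 5 at {P,Q}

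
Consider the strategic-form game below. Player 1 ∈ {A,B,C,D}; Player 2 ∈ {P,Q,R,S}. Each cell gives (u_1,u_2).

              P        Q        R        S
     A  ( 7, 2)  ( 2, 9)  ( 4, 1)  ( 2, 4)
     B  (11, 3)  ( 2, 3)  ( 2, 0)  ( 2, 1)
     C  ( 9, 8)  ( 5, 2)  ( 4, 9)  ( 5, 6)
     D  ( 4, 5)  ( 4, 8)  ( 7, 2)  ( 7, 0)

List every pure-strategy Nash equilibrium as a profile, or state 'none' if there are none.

(A,P): not NE [P1→B gives 11>7; P2→Q gives 9>2]
(A,Q): not NE [P1→C gives 5>2]
(A,R): not NE [P1→D gives 7>4; P2→Q gives 9>1]
(A,S): not NE [P1→D gives 7>2; P2→Q gives 9>4]
(B,P): NE
(B,Q): not NE [P1→C gives 5>2]
(B,R): not NE [P1→D gives 7>2; P2→Q gives 3>0]
(B,S): not NE [P1→D gives 7>2; P2→Q gives 3>1]
(C,P): not NE [P1→B gives 11>9; P2→R gives 9>8]
(C,Q): not NE [P2→R gives 9>2]
(C,R): not NE [P1→D gives 7>4]
(C,S): not NE [P1→D gives 7>5; P2→R gives 9>6]
(D,P): not NE [P1→B gives 11>4; P2→Q gives 8>5]
(D,Q): not NE [P1→C gives 5>4]
(D,R): not NE [P2→Q gives 8>2]
(D,S): not NE [P2→Q gives 8>0]

NE set: (B,P)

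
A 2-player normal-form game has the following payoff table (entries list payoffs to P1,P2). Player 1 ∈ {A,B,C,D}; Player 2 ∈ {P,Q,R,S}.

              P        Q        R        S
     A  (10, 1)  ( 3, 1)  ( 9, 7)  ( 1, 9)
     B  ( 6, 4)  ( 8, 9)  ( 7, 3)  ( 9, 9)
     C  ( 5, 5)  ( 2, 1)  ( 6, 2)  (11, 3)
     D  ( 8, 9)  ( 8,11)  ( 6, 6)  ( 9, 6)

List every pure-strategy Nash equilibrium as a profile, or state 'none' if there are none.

(A,P): not NE [P2→S gives 9>1]
(A,Q): not NE [P1→D gives 8>3; P2→S gives 9>1]
(A,R): not NE [P2→S gives 9>7]
(A,S): not NE [P1→C gives 11>1]
(B,P): not NE [P1→A gives 10>6; P2→S gives 9>4]
(B,Q): NE
(B,R): not NE [P1→A gives 9>7; P2→S gives 9>3]
(B,S): not NE [P1→C gives 11>9]
(C,P): not NE [P1→A gives 10>5]
(C,Q): not NE [P1→D gives 8>2; P2→P gives 5>1]
(C,R): not NE [P1→A gives 9>6; P2→P gives 5>2]
(C,S): not NE [P2→P gives 5>3]
(D,P): not NE [P1→A gives 10>8; P2→Q gives 11>9]
(D,Q): NE
(D,R): not NE [P1→A gives 9>6; P2→Q gives 11>6]
(D,S): not NE [P1→C gives 11>9; P2→Q gives 11>6]

Nash profiles: (B,Q), (D,Q)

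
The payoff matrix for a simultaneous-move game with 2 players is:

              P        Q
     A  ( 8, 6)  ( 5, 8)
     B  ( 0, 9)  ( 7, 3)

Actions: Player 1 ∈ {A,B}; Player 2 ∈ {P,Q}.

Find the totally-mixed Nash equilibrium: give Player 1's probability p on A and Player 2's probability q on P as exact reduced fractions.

P1 indiff ⇒ q·8+(1-q)·5 = q·0+(1-q)·7 ⇒ q(8) = (1-q)(2) ⇒ q = 1/5
P2 indiff ⇒ p·6+(1-p)·9 = p·8+(1-p)·3 ⇒ p(-2) = (1-p)(-6) ⇒ p = 3/4

p=3/4, q=1/5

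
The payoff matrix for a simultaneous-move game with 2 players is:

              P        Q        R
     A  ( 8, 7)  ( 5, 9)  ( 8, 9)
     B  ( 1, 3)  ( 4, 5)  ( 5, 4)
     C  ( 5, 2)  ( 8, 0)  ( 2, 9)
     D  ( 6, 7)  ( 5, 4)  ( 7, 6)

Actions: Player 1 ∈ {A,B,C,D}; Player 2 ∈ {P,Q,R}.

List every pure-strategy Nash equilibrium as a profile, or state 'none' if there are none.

NE set: (A,R)

(A,P): not NE [P2→R gives 9>7]
(A,Q): not NE [P1→C gives 8>5]
(A,R): NE
(B,P): not NE [P1→A gives 8>1; P2→Q gives 5>3]
(B,Q): not NE [P1→C gives 8>4]
(B,R): not NE [P1→A gives 8>5; P2→Q gives 5>4]
(C,P): not NE [P1→A gives 8>5; P2→R gives 9>2]
(C,Q): not NE [P2→R gives 9>0]
(C,R): not NE [P1→A gives 8>2]
(D,P): not NE [P1→A gives 8>6]
(D,Q): not NE [P1→C gives 8>5; P2→P gives 7>4]
(D,R): not NE [P1→A gives 8>7; P2→P gives 7>6]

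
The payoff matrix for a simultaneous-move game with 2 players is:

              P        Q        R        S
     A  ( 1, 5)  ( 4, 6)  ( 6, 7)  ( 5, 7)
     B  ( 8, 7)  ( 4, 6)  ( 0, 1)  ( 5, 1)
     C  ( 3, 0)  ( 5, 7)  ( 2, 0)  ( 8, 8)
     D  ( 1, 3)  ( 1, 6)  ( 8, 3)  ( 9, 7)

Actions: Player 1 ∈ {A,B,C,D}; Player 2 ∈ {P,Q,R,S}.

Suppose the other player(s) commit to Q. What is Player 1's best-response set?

u_1(A vs Q) = 4
u_1(B vs Q) = 4
u_1(C vs Q) = 5
u_1(D vs Q) = 1
max payoff 5 at {C}

P1 best: {C}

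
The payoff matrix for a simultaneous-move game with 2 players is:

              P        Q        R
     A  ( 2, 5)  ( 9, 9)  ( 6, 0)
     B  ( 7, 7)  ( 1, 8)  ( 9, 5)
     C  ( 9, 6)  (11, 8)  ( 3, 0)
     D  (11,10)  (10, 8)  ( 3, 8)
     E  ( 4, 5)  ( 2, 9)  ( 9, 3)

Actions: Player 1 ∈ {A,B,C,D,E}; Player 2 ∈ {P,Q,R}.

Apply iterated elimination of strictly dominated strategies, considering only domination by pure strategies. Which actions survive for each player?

IESDS → P1:{C,D} P2:{P,Q}

P2 drop R (P beats it: A:5>0 B:7>5 C:6>0 D:10>8 E:5>3)
P1 drop A (C beats it: P:9>2 Q:11>9)
P1 drop B (C beats it: P:9>7 Q:11>1)
P1 drop E (C beats it: P:9>4 Q:11>2)
P1→{C,D} P2→{P,Q}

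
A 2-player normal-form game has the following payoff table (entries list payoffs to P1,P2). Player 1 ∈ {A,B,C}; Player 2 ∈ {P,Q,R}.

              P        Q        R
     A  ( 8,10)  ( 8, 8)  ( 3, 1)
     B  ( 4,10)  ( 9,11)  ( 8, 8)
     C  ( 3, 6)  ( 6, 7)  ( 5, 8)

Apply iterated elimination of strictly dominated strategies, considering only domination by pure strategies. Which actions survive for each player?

P1 drop C (B beats it: P:4>3 Q:9>6 R:8>5)
P2 drop R (P beats it: A:10>1 B:10>8)
P1→{A,B} P2→{P,Q}

Survivors P1:{A,B} P2:{P,Q}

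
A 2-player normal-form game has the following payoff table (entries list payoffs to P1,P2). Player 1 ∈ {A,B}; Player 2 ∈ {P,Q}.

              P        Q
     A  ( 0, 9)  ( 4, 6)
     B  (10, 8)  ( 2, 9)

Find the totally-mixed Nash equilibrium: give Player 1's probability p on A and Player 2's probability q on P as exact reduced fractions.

(p,q) = (1/4, 1/6)

P1 indiff ⇒ q·0+(1-q)·4 = q·10+(1-q)·2 ⇒ q(-10) = (1-q)(-2) ⇒ q = 1/6
P2 indiff ⇒ p·9+(1-p)·8 = p·6+(1-p)·9 ⇒ p(3) = (1-p)(1) ⇒ p = 1/4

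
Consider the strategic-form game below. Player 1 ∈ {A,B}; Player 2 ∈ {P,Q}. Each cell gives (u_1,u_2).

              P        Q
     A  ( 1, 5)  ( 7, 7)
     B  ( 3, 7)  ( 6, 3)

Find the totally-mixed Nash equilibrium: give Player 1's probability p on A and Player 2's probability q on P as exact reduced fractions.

P1 indiff ⇒ q·1+(1-q)·7 = q·3+(1-q)·6 ⇒ q(-2) = (1-q)(-1) ⇒ q = 1/3
P2 indiff ⇒ p·5+(1-p)·7 = p·7+(1-p)·3 ⇒ p(-2) = (1-p)(-4) ⇒ p = 2/3

(p,q) = (2/3, 1/3)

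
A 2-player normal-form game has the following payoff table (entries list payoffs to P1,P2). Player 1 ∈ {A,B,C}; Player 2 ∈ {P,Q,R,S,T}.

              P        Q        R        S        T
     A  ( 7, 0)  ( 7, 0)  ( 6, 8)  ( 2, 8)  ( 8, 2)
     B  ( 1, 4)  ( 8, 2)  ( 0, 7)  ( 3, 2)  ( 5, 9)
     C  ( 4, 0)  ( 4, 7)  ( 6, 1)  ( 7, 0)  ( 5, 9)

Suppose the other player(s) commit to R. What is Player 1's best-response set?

BR_1 = {A,C}

u_1(A vs R) = 6
u_1(B vs R) = 0
u_1(C vs R) = 6
max payoff 6 at {A,C}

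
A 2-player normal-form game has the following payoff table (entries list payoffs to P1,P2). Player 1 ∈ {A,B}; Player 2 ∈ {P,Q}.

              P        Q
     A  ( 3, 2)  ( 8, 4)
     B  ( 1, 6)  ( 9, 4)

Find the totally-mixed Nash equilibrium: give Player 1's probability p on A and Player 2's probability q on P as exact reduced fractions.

P1 indiff ⇒ q·3+(1-q)·8 = q·1+(1-q)·9 ⇒ q(2) = (1-q)(1) ⇒ q = 1/3
P2 indiff ⇒ p·2+(1-p)·6 = p·4+(1-p)·4 ⇒ p(-2) = (1-p)(-2) ⇒ p = 1/2

(p,q) = (1/2, 1/3)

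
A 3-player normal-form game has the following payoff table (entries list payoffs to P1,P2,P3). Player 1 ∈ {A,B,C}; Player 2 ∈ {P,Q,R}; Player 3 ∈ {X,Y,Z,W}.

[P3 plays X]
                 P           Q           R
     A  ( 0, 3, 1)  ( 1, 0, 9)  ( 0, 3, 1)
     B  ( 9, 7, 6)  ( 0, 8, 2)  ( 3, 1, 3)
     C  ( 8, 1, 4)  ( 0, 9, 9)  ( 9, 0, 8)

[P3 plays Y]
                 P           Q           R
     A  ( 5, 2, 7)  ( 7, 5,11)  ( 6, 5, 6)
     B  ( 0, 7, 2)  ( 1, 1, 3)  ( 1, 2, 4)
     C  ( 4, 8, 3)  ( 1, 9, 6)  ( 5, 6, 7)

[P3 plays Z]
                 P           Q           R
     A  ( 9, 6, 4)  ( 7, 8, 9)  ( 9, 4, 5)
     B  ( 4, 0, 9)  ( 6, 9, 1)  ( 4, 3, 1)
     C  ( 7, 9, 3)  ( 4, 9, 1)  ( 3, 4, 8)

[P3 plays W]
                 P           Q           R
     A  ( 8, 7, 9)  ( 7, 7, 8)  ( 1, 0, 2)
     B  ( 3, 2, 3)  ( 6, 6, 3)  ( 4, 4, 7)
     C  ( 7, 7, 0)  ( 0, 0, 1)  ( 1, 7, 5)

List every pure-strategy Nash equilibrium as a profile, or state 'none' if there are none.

PSNE = {(A,P,W), (A,Q,Y), (A,R,Y)}

(A,P,X): not NE [P1→B gives 9>0; P3→W gives 9>1]
(A,P,Y): not NE [P2→R gives 5>2; P3→W gives 9>7]
(A,P,Z): not NE [P2→Q gives 8>6; P3→W gives 9>4]
(A,P,W): NE
(A,Q,X): not NE [P2→R gives 3>0; P3→Y gives 11>9]
(A,Q,Y): NE
(A,Q,Z): not NE [P3→Y gives 11>9]
(A,Q,W): not NE [P3→Y gives 11>8]
(A,R,X): not NE [P1→C gives 9>0; P3→Y gives 6>1]
(A,R,Y): NE
(A,R,Z): not NE [P2→Q gives 8>4; P3→Y gives 6>5]
(A,R,W): not NE [P1→B gives 4>1; P2→Q gives 7>0; P3→Y gives 6>2]
(B,P,X): not NE [P2→Q gives 8>7; P3→Z gives 9>6]
(B,P,Y): not NE [P1→A gives 5>0; P3→Z gives 9>2]
(B,P,Z): not NE [P1→A gives 9>4; P2→Q gives 9>0]
(B,P,W): not NE [P1→A gives 8>3; P2→Q gives 6>2; P3→Z gives 9>3]
(B,Q,X): not NE [P1→A gives 1>0; P3→W gives 3>2]
(B,Q,Y): not NE [P1→A gives 7>1; P2→P gives 7>1]
(B,Q,Z): not NE [P1→A gives 7>6; P3→W gives 3>1]
(B,Q,W): not NE [P1→A gives 7>6]
(B,R,X): not NE [P1→C gives 9>3; P2→Q gives 8>1; P3→W gives 7>3]
(B,R,Y): not NE [P1→A gives 6>1; P2→P gives 7>2; P3→W gives 7>4]
(B,R,Z): not NE [P1→A gives 9>4; P2→Q gives 9>3; P3→W gives 7>1]
(B,R,W): not NE [P2→Q gives 6>4]
(C,P,X): not NE [P1→B gives 9>8; P2→Q gives 9>1]
(C,P,Y): not NE [P1→A gives 5>4; P2→Q gives 9>8; P3→X gives 4>3]
(C,P,Z): not NE [P1→A gives 9>7; P3→X gives 4>3]
(C,P,W): not NE [P1→A gives 8>7; P3→X gives 4>0]
(C,Q,X): not NE [P1→A gives 1>0]
(C,Q,Y): not NE [P1→A gives 7>1; P3→X gives 9>6]
(C,Q,Z): not NE [P1→A gives 7>4; P3→X gives 9>1]
(C,Q,W): not NE [P1→A gives 7>0; P2→R gives 7>0; P3→X gives 9>1]
(C,R,X): not NE [P2→Q gives 9>0]
(C,R,Y): not NE [P1→A gives 6>5; P2→Q gives 9>6; P3→Z gives 8>7]
(C,R,Z): not NE [P1→A gives 9>3; P2→Q gives 9>4]
(C,R,W): not NE [P1→B gives 4>1; P3→Z gives 8>5]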